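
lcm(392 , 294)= 1176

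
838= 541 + 297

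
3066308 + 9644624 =12710932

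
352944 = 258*1368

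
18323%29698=18323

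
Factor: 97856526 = 2^1*3^1*1549^1*10529^1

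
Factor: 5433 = 3^1*1811^1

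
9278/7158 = 4639/3579=1.30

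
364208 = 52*7004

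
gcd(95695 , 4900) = 5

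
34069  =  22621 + 11448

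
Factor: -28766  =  -2^1*19^1 * 757^1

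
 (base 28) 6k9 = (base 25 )8an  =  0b1010010011001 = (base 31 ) 5f3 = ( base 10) 5273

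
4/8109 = 4/8109 = 0.00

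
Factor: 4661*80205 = 3^1*5^1*59^1*79^1*5347^1= 373835505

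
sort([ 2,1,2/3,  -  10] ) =[ - 10, 2/3,  1,2]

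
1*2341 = 2341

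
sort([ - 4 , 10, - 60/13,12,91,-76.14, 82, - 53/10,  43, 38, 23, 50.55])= [  -  76.14, - 53/10, - 60/13,-4,10,12 , 23, 38,43,50.55,82 , 91 ] 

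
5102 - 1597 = 3505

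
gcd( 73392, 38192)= 176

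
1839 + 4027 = 5866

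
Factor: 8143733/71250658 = 2^(-1)*13^1*107^(  -  1)*181^1*3461^1*332947^(-1 ) 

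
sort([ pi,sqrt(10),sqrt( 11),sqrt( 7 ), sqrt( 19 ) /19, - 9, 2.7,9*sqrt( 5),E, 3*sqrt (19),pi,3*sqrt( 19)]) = [  -  9,sqrt (19) /19, sqrt(7) , 2.7, E, pi,pi, sqrt(10 ),  sqrt ( 11),3*sqrt( 19 ),3*sqrt( 19),9*sqrt ( 5)]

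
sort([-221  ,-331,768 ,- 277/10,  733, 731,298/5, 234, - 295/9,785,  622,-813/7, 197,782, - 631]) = [ - 631, - 331, - 221 ,-813/7,  -  295/9, - 277/10,298/5,  197,234,622, 731,733, 768,782,785 ] 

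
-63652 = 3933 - 67585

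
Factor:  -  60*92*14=-2^5*3^1*5^1*7^1*23^1 = - 77280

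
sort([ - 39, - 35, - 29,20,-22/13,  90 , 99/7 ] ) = [-39,- 35 , - 29, - 22/13,99/7, 20, 90]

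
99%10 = 9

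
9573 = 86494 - 76921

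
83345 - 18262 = 65083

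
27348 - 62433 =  - 35085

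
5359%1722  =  193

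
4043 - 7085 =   -  3042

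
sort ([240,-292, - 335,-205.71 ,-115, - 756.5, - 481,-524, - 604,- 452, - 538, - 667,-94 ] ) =[ - 756.5, - 667,-604,  -  538,  -  524, - 481,-452, - 335, -292, - 205.71,-115, -94, 240 ]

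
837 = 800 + 37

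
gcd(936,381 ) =3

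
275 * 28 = 7700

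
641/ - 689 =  - 641/689 = -0.93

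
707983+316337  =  1024320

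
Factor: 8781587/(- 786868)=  - 2^ (  -  2 )*31^1*196717^( - 1) * 283277^1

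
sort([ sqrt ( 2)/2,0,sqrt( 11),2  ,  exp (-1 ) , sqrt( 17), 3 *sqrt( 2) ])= [0,exp( - 1), sqrt( 2 )/2, 2,sqrt( 11 ),sqrt(  17), 3*sqrt(2)]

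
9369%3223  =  2923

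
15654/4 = 7827/2= 3913.50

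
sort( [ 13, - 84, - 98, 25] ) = [ - 98, - 84  ,  13,25] 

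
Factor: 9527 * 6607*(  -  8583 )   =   - 3^1*7^1*1361^1 * 2861^1*6607^1 = - 540255982287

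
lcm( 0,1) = 0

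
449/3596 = 449/3596 = 0.12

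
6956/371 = 6956/371= 18.75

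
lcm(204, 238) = 1428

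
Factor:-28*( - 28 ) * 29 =2^4*7^2*29^1 = 22736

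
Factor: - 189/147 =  - 9/7 = - 3^2*7^( - 1 )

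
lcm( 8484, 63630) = 127260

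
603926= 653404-49478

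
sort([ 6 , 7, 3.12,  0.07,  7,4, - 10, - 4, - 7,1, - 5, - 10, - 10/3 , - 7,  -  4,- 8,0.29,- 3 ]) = [ - 10, - 10 , - 8, - 7 , - 7, - 5, - 4, - 4, - 10/3,-3 , 0.07, 0.29,1, 3.12 , 4,6, 7, 7 ]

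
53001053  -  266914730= - 213913677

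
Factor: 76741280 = 2^5*5^1*7^1*11^1*6229^1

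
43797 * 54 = 2365038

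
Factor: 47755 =5^1*9551^1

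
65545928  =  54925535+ 10620393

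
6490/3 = 2163+1/3 = 2163.33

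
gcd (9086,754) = 2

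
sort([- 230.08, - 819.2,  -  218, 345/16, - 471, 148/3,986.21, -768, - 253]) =[ -819.2, - 768,-471  ,-253, - 230.08, -218,  345/16,148/3,  986.21 ] 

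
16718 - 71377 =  - 54659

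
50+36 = 86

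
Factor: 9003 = 3^1*3001^1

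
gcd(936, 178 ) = 2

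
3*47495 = 142485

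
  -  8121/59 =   -  8121/59 = -137.64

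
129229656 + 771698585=900928241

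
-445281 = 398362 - 843643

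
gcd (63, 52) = 1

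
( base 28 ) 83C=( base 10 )6368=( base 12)3828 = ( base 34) 5ha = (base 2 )1100011100000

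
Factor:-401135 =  - 5^1*7^1 * 73^1*157^1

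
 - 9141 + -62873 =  - 72014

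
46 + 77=123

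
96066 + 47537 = 143603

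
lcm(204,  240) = 4080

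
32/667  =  32/667 = 0.05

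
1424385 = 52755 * 27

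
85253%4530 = 3713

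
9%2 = 1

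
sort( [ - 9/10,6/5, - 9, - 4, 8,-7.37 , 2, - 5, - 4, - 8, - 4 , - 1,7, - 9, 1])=[ - 9,-9, - 8, - 7.37, - 5, - 4, - 4, - 4, - 1,-9/10, 1,6/5, 2, 7, 8 ]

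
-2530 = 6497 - 9027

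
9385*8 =75080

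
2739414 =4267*642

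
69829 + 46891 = 116720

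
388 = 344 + 44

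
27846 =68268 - 40422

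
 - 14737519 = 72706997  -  87444516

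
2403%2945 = 2403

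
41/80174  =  41/80174 = 0.00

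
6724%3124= 476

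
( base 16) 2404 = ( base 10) 9220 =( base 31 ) 9ID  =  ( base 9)13574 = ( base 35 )7if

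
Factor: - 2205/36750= -3/50=- 2^( - 1 )*3^1*5^( - 2 ) 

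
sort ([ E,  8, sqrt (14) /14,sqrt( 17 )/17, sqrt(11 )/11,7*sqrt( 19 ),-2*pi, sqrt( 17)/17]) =[  -  2*pi, sqrt( 17 )/17 , sqrt( 17 )/17,sqrt(14 ) /14, sqrt( 11) /11,E, 8, 7*sqrt( 19 ) ] 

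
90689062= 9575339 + 81113723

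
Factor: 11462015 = 5^1*2292403^1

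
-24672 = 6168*( - 4 ) 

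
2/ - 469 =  - 2/469  =  - 0.00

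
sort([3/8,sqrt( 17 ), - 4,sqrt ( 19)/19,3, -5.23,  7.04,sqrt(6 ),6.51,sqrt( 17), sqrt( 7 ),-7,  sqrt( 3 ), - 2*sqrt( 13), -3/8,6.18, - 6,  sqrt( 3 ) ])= [ - 2*sqrt( 13 ), - 7, - 6, - 5.23, - 4, - 3/8,sqrt( 19 )/19, 3/8, sqrt( 3),sqrt( 3 ),sqrt(6 ),sqrt(7 ),3,sqrt( 17),  sqrt( 17 ),6.18,6.51,  7.04]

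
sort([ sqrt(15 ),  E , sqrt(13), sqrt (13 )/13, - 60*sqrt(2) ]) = [- 60 *sqrt( 2) , sqrt(13) /13, E,sqrt ( 13 ), sqrt(15) ]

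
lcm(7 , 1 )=7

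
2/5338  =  1/2669 =0.00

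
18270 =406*45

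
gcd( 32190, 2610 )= 870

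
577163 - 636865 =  - 59702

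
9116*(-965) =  - 8796940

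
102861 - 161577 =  - 58716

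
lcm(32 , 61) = 1952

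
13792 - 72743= - 58951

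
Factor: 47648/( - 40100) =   -  2^3*5^ (  -  2)*401^( - 1 ) * 1489^1 = -11912/10025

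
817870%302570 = 212730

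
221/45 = 221/45= 4.91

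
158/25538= 79/12769 = 0.01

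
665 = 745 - 80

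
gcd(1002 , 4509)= 501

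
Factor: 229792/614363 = 2^5*17^(-1)*43^1*71^(-1)*167^1 * 509^( - 1)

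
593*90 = 53370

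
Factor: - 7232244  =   - 2^2*3^1*602687^1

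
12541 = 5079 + 7462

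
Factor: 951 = 3^1*317^1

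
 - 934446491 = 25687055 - 960133546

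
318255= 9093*35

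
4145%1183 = 596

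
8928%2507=1407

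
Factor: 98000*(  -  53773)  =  -2^4 * 5^3*7^2*53773^1 = - 5269754000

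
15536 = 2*7768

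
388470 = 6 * 64745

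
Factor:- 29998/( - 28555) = 2^1*5^(  -  1 )*53^1*283^1*5711^( - 1) 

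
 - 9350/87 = -9350/87 = - 107.47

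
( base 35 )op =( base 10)865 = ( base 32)r1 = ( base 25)19F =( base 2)1101100001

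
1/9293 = 1/9293 = 0.00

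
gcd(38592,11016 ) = 72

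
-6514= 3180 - 9694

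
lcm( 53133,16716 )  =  1487724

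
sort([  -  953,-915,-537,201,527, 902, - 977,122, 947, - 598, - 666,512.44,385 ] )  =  [  -  977, - 953,-915, -666,-598 ,-537, 122, 201,385,512.44, 527 , 902, 947]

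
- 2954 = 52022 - 54976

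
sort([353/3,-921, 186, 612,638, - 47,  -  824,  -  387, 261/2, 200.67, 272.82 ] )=[ - 921, - 824, - 387, - 47,353/3 , 261/2, 186, 200.67,  272.82, 612,638]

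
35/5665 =7/1133 = 0.01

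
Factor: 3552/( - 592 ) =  - 6 = -2^1 *3^1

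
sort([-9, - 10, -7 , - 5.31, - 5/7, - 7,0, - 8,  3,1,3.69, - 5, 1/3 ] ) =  [-10 ,  -  9, - 8, - 7,-7, - 5.31, - 5, - 5/7,0, 1/3, 1, 3 , 3.69] 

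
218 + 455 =673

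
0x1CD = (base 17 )1A2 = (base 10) 461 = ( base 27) h2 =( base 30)FB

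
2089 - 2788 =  - 699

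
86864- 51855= 35009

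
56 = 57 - 1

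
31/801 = 31/801  =  0.04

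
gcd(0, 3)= 3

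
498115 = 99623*5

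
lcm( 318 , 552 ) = 29256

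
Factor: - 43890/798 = -55 = - 5^1*11^1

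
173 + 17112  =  17285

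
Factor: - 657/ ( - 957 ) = 3^1*11^( - 1)*29^( - 1)*73^1 = 219/319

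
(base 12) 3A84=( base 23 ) cg8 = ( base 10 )6724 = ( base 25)aio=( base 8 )15104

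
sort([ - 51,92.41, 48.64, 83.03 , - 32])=[  -  51, - 32,48.64, 83.03,92.41]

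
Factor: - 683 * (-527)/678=359941/678 = 2^(-1 )* 3^( - 1)* 17^1*31^1*113^ ( - 1)*683^1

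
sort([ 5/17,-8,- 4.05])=[  -  8, - 4.05,  5/17] 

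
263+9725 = 9988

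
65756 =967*68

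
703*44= 30932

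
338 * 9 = 3042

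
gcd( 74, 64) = 2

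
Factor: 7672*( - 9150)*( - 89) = 6247693200 = 2^4 * 3^1 * 5^2*7^1 * 61^1 *89^1*137^1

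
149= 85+64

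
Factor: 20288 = 2^6*317^1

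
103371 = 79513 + 23858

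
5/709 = 5/709 =0.01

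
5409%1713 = 270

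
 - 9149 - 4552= -13701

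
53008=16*3313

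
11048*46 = 508208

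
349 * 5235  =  1827015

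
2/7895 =2/7895 = 0.00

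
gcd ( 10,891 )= 1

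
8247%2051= 43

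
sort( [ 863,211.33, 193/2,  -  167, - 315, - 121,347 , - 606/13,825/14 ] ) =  [ - 315, - 167, - 121, - 606/13, 825/14, 193/2, 211.33, 347 , 863]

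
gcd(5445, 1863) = 9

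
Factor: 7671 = 3^1 * 2557^1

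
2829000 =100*28290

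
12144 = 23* 528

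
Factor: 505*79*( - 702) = -2^1 * 3^3*5^1*13^1*79^1*101^1 = - 28006290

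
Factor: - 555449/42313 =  - 17^( - 1 )*19^ (-1)*79^2*89^1*131^(- 1 )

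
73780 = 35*2108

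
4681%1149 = 85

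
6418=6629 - 211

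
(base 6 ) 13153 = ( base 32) 1ut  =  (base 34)1p7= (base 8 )3735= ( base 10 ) 2013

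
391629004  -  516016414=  - 124387410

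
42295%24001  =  18294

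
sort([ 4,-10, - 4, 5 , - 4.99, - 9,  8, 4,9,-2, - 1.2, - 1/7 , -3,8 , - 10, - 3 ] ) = [ - 10, - 10,  -  9 ,  -  4.99  , - 4, - 3, - 3 ,-2, - 1.2,-1/7,4, 4, 5,8,8,9] 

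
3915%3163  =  752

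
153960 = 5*30792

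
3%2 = 1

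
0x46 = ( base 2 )1000110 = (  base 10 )70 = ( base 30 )2a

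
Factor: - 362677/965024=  - 2^ ( - 5)*7^1*53^( - 1)*197^1*263^1*569^( - 1) 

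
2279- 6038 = - 3759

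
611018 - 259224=351794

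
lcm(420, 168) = 840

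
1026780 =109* 9420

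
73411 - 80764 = -7353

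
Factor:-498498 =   -  2^1  *  3^1*7^1 * 11^1*13^1*83^1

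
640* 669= 428160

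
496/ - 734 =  - 1 + 119/367 = - 0.68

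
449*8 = 3592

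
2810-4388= - 1578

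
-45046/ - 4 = 11261 + 1/2 = 11261.50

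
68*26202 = 1781736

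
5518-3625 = 1893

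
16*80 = 1280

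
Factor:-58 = -2^1*29^1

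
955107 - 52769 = 902338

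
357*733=261681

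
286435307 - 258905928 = 27529379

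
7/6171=7/6171 = 0.00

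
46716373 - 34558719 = 12157654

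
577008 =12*48084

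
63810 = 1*63810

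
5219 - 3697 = 1522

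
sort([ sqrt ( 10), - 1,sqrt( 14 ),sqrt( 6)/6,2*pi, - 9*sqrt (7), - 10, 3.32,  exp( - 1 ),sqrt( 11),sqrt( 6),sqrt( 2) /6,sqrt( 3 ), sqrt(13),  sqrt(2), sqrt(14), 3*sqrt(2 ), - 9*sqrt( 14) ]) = [ - 9 * sqrt(14), - 9*sqrt( 7),-10, - 1 , sqrt(2)/6,exp( - 1),sqrt( 6 ) /6,sqrt (2 ), sqrt(3 ), sqrt( 6), sqrt( 10), sqrt( 11 ), 3.32, sqrt(13 ),sqrt(14), sqrt( 14),3*sqrt( 2),2* pi]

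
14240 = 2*7120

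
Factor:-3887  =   - 13^2*23^1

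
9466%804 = 622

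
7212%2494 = 2224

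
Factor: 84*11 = 924  =  2^2*3^1 * 7^1 * 11^1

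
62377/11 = 62377/11 = 5670.64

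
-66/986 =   -  1 + 460/493 = - 0.07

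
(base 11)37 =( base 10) 40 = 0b101000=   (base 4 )220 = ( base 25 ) 1F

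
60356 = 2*30178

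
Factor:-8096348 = -2^2*13^1*155699^1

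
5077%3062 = 2015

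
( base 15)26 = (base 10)36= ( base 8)44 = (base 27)19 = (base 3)1100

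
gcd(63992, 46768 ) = 8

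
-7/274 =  - 1 + 267/274=- 0.03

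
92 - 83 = 9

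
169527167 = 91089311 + 78437856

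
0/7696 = 0 = 0.00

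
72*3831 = 275832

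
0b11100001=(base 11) 195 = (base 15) 100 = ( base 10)225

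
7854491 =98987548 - 91133057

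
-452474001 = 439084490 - 891558491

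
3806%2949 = 857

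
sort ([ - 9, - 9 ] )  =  [ - 9, - 9]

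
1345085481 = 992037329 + 353048152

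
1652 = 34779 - 33127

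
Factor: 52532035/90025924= 2^(  -  2 )*5^1*461^( - 1 )*48821^ ( - 1 )*10506407^1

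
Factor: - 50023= -50023^1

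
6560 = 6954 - 394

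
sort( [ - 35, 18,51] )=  [-35, 18, 51]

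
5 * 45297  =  226485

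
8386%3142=2102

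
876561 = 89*9849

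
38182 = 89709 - 51527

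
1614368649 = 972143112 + 642225537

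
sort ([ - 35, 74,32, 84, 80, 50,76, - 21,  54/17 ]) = [ - 35, - 21 , 54/17 , 32,  50, 74, 76,  80 , 84] 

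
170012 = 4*42503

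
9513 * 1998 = 19006974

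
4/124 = 1/31 =0.03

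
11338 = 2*5669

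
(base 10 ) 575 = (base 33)he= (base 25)n0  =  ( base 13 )353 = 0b1000111111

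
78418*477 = 37405386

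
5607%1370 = 127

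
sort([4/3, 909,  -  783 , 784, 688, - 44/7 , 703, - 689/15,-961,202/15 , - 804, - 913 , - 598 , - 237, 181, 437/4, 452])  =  [ - 961, - 913,-804, - 783,-598 , - 237, - 689/15, - 44/7,  4/3 , 202/15, 437/4,181, 452,688,  703 , 784, 909 ]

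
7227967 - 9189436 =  - 1961469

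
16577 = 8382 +8195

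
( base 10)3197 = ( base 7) 12215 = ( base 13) 15BC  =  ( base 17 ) b11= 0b110001111101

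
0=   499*0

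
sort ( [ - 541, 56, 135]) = [ - 541,  56, 135 ] 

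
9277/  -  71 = - 131  +  24/71 = - 130.66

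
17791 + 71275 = 89066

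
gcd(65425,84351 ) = 1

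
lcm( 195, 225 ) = 2925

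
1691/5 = 338 + 1/5  =  338.20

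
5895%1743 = 666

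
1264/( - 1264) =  - 1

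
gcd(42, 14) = 14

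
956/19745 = 956/19745 = 0.05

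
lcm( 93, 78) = 2418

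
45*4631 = 208395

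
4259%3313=946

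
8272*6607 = 54653104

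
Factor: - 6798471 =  - 3^1 * 2266157^1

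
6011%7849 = 6011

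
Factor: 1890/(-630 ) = -3^1 = -3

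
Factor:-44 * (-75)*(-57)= - 2^2*3^2*5^2*11^1*19^1 = -188100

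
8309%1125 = 434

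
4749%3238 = 1511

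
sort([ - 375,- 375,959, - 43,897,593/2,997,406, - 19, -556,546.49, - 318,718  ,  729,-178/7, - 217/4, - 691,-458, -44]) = [  -  691,-556,-458,- 375,-375,-318,  -  217/4, - 44, - 43, - 178/7, - 19, 593/2,406,  546.49, 718,  729,897,  959,  997 ]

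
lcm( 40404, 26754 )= 1979796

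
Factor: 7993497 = 3^1*59^1*45161^1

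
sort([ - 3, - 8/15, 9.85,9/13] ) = [  -  3,-8/15, 9/13, 9.85 ]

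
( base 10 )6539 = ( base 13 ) 2C90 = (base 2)1100110001011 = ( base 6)50135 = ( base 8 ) 14613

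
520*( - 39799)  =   - 20695480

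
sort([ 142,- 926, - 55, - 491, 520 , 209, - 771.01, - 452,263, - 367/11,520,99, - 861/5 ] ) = [ - 926,-771.01, - 491, - 452, - 861/5,  -  55 , - 367/11, 99,142, 209,263,  520, 520 ] 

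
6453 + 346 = 6799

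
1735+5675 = 7410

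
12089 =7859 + 4230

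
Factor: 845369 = 7^1*120767^1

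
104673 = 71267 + 33406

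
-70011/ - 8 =70011/8=8751.38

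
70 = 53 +17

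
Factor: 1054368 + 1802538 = 2856906 = 2^1*3^2*13^1*29^1*421^1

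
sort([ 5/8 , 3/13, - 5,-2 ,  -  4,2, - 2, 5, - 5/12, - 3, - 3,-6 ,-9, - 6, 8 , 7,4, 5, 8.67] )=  [  -  9,-6, - 6, - 5, - 4 ,- 3,-3, - 2, - 2, - 5/12, 3/13 , 5/8,2,4,5,5,7,8,8.67]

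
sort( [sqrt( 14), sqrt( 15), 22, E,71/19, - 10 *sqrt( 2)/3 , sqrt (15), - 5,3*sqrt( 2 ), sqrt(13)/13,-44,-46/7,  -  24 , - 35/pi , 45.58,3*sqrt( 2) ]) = [-44 , - 24, -35/pi,-46/7 , - 5,-10*sqrt( 2)/3,sqrt( 13 )/13, E,71/19,sqrt( 14), sqrt(15),sqrt( 15) , 3*sqrt( 2),3 * sqrt ( 2), 22 , 45.58 ]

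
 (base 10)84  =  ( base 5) 314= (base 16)54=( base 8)124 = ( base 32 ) 2K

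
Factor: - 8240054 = -2^1* 419^1*9833^1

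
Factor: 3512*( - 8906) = - 2^4 * 61^1*73^1*439^1 = - 31277872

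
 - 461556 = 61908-523464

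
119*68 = 8092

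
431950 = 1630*265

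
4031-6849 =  - 2818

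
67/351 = 67/351 = 0.19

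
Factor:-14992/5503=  - 2^4 * 937^1 * 5503^( - 1)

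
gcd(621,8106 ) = 3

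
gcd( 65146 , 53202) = 2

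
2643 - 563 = 2080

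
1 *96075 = 96075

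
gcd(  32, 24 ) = 8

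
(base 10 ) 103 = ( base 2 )1100111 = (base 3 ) 10211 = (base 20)53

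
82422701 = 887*92923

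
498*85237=42448026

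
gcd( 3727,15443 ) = 1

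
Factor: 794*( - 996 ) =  - 2^3 *3^1 * 83^1*397^1 = - 790824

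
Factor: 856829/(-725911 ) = -743^(-1)*877^1 = - 877/743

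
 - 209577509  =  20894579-230472088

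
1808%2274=1808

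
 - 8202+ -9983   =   - 18185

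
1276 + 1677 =2953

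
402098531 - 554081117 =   -  151982586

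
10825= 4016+6809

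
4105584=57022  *72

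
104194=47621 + 56573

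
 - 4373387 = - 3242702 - 1130685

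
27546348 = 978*28166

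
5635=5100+535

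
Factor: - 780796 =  - 2^2*29^1 * 53^1 * 127^1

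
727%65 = 12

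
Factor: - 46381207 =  - 73^1  *  635359^1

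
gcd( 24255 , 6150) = 15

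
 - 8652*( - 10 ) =86520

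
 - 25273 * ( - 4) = 101092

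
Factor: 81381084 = 2^2* 3^1*23^1*294859^1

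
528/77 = 48/7 = 6.86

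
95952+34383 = 130335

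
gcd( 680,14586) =34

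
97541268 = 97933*996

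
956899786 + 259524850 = 1216424636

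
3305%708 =473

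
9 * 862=7758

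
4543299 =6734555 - 2191256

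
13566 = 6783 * 2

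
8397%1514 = 827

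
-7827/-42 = 2609/14 = 186.36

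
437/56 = 437/56=   7.80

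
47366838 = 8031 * 5898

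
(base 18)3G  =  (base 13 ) 55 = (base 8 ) 106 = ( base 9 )77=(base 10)70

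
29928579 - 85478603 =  -55550024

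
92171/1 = 92171 = 92171.00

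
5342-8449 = -3107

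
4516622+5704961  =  10221583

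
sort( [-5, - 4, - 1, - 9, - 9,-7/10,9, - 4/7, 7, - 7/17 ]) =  [ -9,  -  9,  -  5, - 4 ,-1, - 7/10,-4/7 ,-7/17 , 7,9 ] 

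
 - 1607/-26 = 1607/26 = 61.81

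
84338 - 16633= 67705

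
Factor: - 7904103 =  - 3^1*41^1*179^1  *359^1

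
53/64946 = 53/64946  =  0.00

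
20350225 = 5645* 3605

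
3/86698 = 3/86698 = 0.00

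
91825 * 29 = 2662925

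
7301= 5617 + 1684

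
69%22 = 3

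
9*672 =6048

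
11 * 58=638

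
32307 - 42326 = -10019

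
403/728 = 31/56 = 0.55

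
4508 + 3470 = 7978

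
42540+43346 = 85886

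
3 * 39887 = 119661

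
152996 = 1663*92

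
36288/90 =403 + 1/5 = 403.20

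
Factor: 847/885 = 3^( - 1 )* 5^ ( - 1 )  *  7^1*11^2* 59^( - 1) 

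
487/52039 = 487/52039 = 0.01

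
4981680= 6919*720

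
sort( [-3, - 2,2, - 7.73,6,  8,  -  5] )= [ - 7.73 ,- 5, - 3, - 2, 2,6, 8] 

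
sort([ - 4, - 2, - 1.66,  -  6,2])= [ - 6 ,-4 , - 2, - 1.66,  2]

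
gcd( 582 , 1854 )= 6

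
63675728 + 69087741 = 132763469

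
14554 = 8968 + 5586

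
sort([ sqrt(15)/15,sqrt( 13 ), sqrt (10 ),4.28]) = [ sqrt(15)/15, sqrt(10),sqrt(13),  4.28]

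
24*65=1560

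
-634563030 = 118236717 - 752799747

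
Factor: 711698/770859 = 806/873 = 2^1*3^( - 2)*13^1*31^1*97^(  -  1)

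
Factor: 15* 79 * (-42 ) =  - 2^1*3^2*5^1 * 7^1*79^1 = -49770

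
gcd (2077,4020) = 67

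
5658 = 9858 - 4200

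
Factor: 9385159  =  7^1*67^1*20011^1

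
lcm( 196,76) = 3724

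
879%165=54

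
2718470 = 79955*34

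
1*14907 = 14907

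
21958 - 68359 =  - 46401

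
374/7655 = 374/7655 = 0.05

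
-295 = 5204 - 5499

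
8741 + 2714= 11455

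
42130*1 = 42130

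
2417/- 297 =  - 9 + 256/297  =  -8.14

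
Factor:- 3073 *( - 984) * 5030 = 2^4*3^1 * 5^1*7^1  *  41^1 * 439^1*503^1 = 15209874960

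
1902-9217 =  - 7315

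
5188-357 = 4831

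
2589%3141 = 2589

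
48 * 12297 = 590256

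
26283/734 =35 + 593/734 = 35.81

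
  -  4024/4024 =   -  1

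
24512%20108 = 4404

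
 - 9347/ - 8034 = 719/618 = 1.16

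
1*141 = 141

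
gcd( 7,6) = 1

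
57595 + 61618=119213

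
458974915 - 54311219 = 404663696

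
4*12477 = 49908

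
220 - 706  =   - 486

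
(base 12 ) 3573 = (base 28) 7hr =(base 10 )5991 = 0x1767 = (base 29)73H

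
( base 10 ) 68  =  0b1000100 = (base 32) 24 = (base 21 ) 35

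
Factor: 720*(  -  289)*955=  - 198716400 = -2^4*3^2 *5^2*17^2*191^1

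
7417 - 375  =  7042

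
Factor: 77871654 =2^1*3^2*7^1*618029^1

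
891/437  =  2 + 17/437= 2.04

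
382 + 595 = 977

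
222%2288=222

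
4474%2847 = 1627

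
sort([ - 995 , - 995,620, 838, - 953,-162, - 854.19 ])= [ - 995 , - 995, - 953, - 854.19, - 162,620,838] 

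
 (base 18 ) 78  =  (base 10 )134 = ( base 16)86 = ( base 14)98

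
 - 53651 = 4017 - 57668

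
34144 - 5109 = 29035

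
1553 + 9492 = 11045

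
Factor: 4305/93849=5/109 = 5^1*109^( - 1 )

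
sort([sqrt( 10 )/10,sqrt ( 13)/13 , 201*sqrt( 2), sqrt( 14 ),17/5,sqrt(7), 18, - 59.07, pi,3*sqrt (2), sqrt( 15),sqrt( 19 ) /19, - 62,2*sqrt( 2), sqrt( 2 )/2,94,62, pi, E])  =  [ - 62, - 59.07, sqrt ( 19)/19, sqrt( 13) /13,sqrt( 10) /10,sqrt( 2)/2,sqrt( 7 ),E, 2*sqrt( 2 ),  pi,pi,  17/5,sqrt(14),sqrt( 15 ), 3 * sqrt( 2),18, 62, 94,201*sqrt(2 ) ]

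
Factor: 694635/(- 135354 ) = -231545/45118 = - 2^ ( - 1) * 5^1 * 17^( - 1 )*1327^ ( - 1 )*46309^1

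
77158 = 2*38579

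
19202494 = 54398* 353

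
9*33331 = 299979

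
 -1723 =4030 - 5753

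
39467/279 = 141+128/279 =141.46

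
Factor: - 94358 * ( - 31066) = 2931325628 = 2^2*7^2*11^1 * 317^1* 4289^1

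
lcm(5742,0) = 0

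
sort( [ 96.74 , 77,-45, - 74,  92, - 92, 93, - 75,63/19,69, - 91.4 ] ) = [ - 92,-91.4,-75, - 74,- 45,63/19,69,77, 92,93, 96.74]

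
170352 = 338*504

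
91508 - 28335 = 63173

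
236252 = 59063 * 4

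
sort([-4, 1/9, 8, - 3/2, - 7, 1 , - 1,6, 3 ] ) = [ - 7, - 4,-3/2, - 1,1/9, 1, 3 , 6, 8]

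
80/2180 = 4/109 = 0.04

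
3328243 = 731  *4553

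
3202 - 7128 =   -  3926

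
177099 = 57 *3107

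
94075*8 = 752600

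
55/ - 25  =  -3 + 4/5 = - 2.20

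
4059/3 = 1353= 1353.00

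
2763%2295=468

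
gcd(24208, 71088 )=16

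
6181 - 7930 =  - 1749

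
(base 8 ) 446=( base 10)294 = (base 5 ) 2134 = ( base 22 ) d8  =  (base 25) bj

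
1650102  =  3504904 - 1854802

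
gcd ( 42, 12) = 6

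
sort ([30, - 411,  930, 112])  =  [ - 411,30 , 112,930] 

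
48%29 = 19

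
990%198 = 0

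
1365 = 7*195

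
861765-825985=35780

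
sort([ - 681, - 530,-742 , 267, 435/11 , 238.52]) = [ -742, - 681, - 530,435/11,  238.52,267 ]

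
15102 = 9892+5210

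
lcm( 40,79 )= 3160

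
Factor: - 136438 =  - 2^1 * 68219^1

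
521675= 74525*7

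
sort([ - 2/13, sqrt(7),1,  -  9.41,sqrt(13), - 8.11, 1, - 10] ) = [ - 10 ,-9.41, - 8.11, -2/13,  1,1,sqrt(7 ),sqrt( 13) ]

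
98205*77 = 7561785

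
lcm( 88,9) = 792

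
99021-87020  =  12001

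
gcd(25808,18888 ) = 8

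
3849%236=73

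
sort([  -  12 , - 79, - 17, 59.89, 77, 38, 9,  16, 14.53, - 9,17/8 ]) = [-79,-17,-12, - 9, 17/8, 9, 14.53,  16, 38, 59.89, 77]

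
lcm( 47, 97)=4559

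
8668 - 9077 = -409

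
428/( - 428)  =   - 1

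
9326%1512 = 254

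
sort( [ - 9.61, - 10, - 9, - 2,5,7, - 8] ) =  [-10, - 9.61, - 9,  -  8, - 2,5, 7]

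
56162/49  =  56162/49 = 1146.16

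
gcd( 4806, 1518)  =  6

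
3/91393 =3/91393 = 0.00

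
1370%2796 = 1370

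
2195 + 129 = 2324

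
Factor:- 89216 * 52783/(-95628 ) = 2^5 * 3^ ( - 1 )*13^( - 1 ) * 17^1*41^1*613^ ( -1) * 52783^1=1177272032/23907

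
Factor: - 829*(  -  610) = 505690 = 2^1*5^1*61^1*829^1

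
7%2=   1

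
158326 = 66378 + 91948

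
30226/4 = 15113/2  =  7556.50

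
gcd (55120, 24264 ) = 8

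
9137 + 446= 9583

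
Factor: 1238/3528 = 2^(-2)*3^ ( - 2)*7^( - 2)*619^1=619/1764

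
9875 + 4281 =14156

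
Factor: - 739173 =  - 3^1 * 246391^1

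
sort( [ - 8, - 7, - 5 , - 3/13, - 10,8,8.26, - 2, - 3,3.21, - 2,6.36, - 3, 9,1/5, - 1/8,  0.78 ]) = [ - 10, - 8, - 7, - 5, - 3, - 3, - 2 ,  -  2, - 3/13,  -  1/8,1/5,0.78, 3.21,6.36,8, 8.26,9 ]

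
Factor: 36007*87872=3164007104 = 2^6*1373^1  *36007^1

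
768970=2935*262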